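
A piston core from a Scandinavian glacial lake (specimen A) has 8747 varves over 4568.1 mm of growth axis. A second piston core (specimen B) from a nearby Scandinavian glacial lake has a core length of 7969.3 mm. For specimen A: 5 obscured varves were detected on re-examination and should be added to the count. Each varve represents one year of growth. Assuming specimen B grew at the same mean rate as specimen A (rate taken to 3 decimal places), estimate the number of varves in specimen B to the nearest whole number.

Specimen A: true varve count = 8747 + 5 = 8752.
A: Extension rate ≈ 4568.1 / 8752 = 0.522 mm/yr.
B spans 7969.3 / 0.522 = 15266.86 years ≈ 15267 varves.

15267 varves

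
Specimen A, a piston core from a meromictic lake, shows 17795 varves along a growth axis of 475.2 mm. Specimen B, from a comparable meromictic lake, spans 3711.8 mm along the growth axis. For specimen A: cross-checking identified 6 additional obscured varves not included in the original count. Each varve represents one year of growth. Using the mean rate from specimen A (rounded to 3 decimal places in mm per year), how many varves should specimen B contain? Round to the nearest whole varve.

Specimen A: adjusted count: 17795 + 6 = 17801 varves.
A: Extension rate ≈ 475.2 / 17801 = 0.027 mm per year.
For B, 3711.8 / 0.027 = 137474.07 years ≈ 137474 varves.

137474 varves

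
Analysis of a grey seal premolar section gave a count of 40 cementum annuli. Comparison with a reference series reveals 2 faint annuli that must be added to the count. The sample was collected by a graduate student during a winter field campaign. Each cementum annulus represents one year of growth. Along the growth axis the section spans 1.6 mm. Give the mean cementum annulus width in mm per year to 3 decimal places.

0.038 mm per year

After corrections the count is 40 + 2 = 42 cementum annuli.
Extension rate ≈ 1.6 / 42 = 0.038 mm per year.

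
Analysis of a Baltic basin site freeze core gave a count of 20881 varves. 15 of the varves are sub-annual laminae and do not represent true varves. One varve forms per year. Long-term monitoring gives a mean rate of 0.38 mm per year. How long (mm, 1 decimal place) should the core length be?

7929.1 mm

After corrections the count is 20881 − 15 = 20866 varves.
Predicted length = 0.38 mm/year × 20866 years = 7929.1 mm.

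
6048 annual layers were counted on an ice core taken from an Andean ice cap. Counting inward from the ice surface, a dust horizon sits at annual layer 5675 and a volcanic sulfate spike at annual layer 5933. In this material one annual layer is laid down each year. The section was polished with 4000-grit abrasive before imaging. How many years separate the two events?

258 years

The two markers are separated by 5933 − 5675 = 258 annual layers.
One annual layer per year makes the interval 258 years.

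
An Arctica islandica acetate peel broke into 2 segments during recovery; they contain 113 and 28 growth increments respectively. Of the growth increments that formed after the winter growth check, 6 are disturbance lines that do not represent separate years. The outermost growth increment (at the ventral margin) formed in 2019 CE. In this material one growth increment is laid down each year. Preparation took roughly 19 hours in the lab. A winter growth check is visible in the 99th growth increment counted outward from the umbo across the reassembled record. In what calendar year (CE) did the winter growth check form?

Total growth increments = 113 + 28 = 141.
141 − 99 = 42 growth increments lie beyond the winter growth check toward the ventral margin.
Excluding 6 false growth increments: 42 − 6 = 36.
2019 − 36 = 1983 CE.

1983 CE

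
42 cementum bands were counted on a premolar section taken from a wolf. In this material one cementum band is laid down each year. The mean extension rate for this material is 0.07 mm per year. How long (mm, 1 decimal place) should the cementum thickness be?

42 years of growth are recorded.
42 years at 0.07 mm/year gives 0.07 × 42 = 2.9 mm.

2.9 mm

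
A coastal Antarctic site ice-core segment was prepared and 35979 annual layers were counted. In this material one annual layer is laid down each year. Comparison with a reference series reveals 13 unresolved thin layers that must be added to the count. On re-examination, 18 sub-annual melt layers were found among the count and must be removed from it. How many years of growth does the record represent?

After corrections the count is 35979 − 18 + 13 = 35974 annual layers.
With a one-to-one annual layer periodicity this is 35974 years.

35974 years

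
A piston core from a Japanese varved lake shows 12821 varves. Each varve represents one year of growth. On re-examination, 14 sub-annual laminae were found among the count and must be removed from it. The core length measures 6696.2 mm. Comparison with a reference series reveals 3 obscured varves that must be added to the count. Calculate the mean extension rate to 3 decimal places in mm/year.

0.523 mm/year

True varve count = 12821 − 14 + 3 = 12810.
Extension rate ≈ 6696.2 / 12810 = 0.523 mm/year.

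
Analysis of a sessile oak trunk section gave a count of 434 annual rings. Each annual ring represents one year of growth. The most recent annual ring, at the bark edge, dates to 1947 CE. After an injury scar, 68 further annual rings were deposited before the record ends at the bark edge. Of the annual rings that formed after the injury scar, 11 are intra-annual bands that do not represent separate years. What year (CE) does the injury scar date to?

There are 68 annual rings younger than the injury scar.
Excluding 11 false annual rings: 68 − 11 = 57.
1947 − 57 = 1890 CE.

1890 CE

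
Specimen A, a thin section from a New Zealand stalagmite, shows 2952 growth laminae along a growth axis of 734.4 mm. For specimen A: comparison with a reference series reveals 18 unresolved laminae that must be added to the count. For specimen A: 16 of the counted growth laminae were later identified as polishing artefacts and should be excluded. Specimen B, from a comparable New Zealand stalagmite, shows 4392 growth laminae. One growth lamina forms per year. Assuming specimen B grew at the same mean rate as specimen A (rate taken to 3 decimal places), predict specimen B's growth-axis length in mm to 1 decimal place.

Specimen A: after corrections the count is 2952 − 16 + 18 = 2954 growth laminae.
A: Extension rate ≈ 734.4 / 2954 = 0.249 mm per year.
For B, 0.249 mm/year × 4392 years = 1093.6 mm.

1093.6 mm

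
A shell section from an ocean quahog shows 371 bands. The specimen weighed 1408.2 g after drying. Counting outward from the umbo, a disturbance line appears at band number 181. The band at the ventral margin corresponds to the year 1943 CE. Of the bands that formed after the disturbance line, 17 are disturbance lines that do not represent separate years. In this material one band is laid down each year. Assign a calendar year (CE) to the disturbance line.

1770 CE

The disturbance line sits at band 181 from the umbo, so 371 − 181 = 190 bands formed after it.
Excluding 17 false bands: 190 − 17 = 173.
1943 − 173 = 1770 CE.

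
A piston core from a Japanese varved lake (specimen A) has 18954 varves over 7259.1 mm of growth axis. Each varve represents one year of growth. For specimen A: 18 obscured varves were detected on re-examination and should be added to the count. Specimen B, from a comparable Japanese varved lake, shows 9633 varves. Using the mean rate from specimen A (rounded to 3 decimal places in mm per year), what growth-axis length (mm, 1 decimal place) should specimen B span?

Specimen A: true varve count = 18954 + 18 = 18972.
A: Extension rate ≈ 7259.1 / 18972 = 0.383 mm/yr.
Length of B = 0.383 × 9633 = 3689.4 mm.

3689.4 mm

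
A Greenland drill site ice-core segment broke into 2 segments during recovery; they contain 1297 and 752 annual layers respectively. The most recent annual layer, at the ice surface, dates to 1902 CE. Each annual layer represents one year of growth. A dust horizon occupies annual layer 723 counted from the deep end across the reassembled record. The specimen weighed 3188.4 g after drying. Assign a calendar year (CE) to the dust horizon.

576 CE

Total annual layers = 1297 + 752 = 2049.
2049 − 723 = 1326 annual layers lie beyond the dust horizon toward the ice surface.
1902 − 1326 = 576 CE.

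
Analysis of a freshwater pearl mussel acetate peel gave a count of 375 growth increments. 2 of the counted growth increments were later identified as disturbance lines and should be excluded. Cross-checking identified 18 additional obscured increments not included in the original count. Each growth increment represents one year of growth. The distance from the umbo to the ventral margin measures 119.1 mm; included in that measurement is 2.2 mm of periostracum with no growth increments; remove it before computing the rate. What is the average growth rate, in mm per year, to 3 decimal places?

0.299 mm per year

Adjusted count: 375 − 2 + 18 = 391 growth increments.
The growth record spans 119.1 − 2.2 = 116.9 mm.
Extension rate ≈ 116.9 / 391 = 0.299 mm per year.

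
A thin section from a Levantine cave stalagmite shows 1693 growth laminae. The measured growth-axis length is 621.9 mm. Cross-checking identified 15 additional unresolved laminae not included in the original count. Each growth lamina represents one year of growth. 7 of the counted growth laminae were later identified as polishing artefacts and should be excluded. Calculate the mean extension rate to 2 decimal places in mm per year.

0.37 mm per year

True growth lamina count = 1693 − 7 + 15 = 1701.
Mean rate = 621.9 mm / 1701 years ≈ 0.37 mm per year.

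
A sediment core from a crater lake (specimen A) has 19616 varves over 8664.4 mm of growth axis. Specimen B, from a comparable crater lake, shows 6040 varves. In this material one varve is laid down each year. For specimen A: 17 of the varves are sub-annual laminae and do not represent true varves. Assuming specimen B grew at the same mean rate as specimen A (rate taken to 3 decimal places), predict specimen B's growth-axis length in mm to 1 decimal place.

Specimen A: after corrections the count is 19616 − 17 = 19599 varves.
A: 8664.4 mm over 19599 years gives 8664.4 / 19599 ≈ 0.442 mm/year.
For B, 0.442 mm/year × 6040 years = 2669.7 mm.

2669.7 mm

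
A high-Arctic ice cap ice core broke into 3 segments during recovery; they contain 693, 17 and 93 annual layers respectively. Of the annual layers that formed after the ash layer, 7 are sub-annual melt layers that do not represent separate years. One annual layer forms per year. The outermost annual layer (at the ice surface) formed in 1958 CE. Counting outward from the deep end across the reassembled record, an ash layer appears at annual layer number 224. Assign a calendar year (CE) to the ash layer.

1386 CE

Total annual layers = 693 + 17 + 93 = 803.
Between annual layer 224 and the ice surface there are 803 − 224 = 579 annual layers.
Removing the 7 false annual layers leaves 579 − 7 = 572 true annual layers beyond the ash layer.
1958 − 572 = 1386 CE.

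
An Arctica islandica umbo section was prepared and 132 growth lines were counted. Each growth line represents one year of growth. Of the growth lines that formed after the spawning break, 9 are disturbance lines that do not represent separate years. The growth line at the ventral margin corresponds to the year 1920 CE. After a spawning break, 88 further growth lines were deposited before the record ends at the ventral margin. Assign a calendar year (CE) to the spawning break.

1841 CE

88 growth lines post-date the spawning break.
88 − 9 false = 79 true growth lines after the spawning break.
The growth line at the ventral margin is 1920 CE, so the spawning break dates to 1920 − 79 = 1841 CE.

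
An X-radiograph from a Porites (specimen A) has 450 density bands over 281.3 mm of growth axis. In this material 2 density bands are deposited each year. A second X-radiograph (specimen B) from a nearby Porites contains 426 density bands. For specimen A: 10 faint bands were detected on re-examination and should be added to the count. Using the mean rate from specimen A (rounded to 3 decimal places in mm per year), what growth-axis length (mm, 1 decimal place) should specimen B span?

Specimen A: correcting the raw count gives 450 + 10 = 460 true density bands.
Specimen A: with 2 density bands per year, 460 / 2 = 230 years.
A: Extension rate ≈ 281.3 / 230 = 1.223 mm/yr.
Specimen B: dividing by 2 density bands per year: 426 / 2 = 213 years. B's length ≈ 1.223 × 213 = 260.5 mm.

260.5 mm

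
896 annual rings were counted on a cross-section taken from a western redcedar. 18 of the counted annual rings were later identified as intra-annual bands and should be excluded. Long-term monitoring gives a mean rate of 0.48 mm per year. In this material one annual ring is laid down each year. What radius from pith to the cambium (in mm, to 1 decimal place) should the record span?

421.4 mm

After corrections the count is 896 − 18 = 878 annual rings.
Predicted length = 0.48 mm/year × 878 years = 421.4 mm.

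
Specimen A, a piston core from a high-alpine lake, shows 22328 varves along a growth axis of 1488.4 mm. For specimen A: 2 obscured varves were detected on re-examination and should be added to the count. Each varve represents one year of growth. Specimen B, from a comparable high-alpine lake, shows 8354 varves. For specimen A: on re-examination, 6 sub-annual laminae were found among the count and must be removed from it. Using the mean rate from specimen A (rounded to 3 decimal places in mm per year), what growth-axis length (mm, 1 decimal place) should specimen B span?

559.7 mm

Specimen A: adjusted count: 22328 − 6 + 2 = 22324 varves.
A: Extension rate ≈ 1488.4 / 22324 = 0.067 mm/year.
Length of B = 0.067 × 8354 = 559.7 mm.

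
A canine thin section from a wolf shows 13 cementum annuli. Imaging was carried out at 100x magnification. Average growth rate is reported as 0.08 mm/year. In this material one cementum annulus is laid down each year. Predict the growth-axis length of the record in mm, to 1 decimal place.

1.0 mm

13 years of growth are recorded.
13 years at 0.08 mm/year gives 0.08 × 13 = 1.0 mm.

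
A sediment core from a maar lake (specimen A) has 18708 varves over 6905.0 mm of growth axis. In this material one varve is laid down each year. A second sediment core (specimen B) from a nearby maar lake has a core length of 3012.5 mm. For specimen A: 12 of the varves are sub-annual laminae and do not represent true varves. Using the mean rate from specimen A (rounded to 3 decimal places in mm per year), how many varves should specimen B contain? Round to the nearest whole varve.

Specimen A: adjusted count: 18708 − 12 = 18696 varves.
A: 6905.0 mm over 18696 years gives 6905.0 / 18696 ≈ 0.369 mm/yr.
Specimen B: 3012.5 mm / 0.369 mm per year = 8163.96 years ≈ 8164 varves.

8164 varves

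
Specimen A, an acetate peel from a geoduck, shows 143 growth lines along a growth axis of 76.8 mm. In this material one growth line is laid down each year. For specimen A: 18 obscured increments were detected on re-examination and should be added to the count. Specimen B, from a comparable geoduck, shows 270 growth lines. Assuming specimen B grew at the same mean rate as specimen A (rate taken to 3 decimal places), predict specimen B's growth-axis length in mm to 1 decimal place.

128.8 mm

Specimen A: correcting the raw count gives 143 + 18 = 161 true growth lines.
A: 76.8 mm over 161 years gives 76.8 / 161 ≈ 0.477 mm/yr.
For B, 0.477 mm/year × 270 years = 128.8 mm.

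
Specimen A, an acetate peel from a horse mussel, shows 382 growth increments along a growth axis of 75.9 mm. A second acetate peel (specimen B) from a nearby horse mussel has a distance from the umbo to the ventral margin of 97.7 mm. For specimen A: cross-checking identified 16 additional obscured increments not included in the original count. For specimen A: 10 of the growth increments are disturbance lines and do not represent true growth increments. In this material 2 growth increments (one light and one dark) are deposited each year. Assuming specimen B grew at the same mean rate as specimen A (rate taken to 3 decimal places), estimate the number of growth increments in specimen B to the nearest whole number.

500 growth increments

Specimen A: true growth increment count = 382 − 10 + 16 = 388.
Specimen A: 388 growth increments at 2 per year is 388 / 2 = 194 years.
A: 75.9 mm over 194 years gives 75.9 / 194 ≈ 0.391 mm/year.
B spans 97.7 / 0.391 = 249.87 years; at 2 growth increments per year that is 249.87 × 2 ≈ 500 growth increments.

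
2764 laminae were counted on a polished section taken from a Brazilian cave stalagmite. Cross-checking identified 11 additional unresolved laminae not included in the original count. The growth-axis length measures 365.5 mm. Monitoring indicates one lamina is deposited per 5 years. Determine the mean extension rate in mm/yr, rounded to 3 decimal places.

Correcting the raw count gives 2764 + 11 = 2775 true laminae.
Multiplying by 5 years per lamina: 2775 × 5 = 13875 years.
Extension rate ≈ 365.5 / 13875 = 0.026 mm/yr.

0.026 mm/yr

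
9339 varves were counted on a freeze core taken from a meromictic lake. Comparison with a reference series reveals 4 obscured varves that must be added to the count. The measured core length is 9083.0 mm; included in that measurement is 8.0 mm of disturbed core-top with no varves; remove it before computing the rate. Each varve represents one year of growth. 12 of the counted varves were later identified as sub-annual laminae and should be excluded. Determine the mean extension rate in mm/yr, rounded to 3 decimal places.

After corrections the count is 9339 − 12 + 4 = 9331 varves.
Net length = 9083.0 − 8.0 = 9075.0 mm.
9075.0 mm over 9331 years gives 9075.0 / 9331 ≈ 0.973 mm/yr.

0.973 mm/yr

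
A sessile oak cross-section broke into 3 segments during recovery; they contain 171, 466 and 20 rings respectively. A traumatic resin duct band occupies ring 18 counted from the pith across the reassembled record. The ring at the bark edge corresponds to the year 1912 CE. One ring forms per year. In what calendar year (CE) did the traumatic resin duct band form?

Total rings = 171 + 466 + 20 = 657.
The traumatic resin duct band sits at ring 18 from the pith, so 657 − 18 = 639 rings formed after it.
Counting back 639 years from 1912 CE places the traumatic resin duct band in 1912 − 639 = 1273 CE.

1273 CE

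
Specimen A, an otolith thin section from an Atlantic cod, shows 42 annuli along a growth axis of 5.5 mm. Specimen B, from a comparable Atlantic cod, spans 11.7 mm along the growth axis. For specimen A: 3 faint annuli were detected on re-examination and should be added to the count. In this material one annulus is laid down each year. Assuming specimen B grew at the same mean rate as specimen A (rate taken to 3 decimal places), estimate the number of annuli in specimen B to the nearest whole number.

96 annuli

Specimen A: correcting the raw count gives 42 + 3 = 45 true annuli.
A: 5.5 mm over 45 years gives 5.5 / 45 ≈ 0.122 mm per year.
For B, 11.7 / 0.122 = 95.90 years ≈ 96 annuli.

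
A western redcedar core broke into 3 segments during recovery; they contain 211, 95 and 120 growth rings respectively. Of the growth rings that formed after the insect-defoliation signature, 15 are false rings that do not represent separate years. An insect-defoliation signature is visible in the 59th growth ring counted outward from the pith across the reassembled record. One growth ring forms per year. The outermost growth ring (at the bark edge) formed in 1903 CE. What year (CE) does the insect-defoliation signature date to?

1551 CE

Total growth rings = 211 + 95 + 120 = 426.
The insect-defoliation signature sits at growth ring 59 from the pith, so 426 − 59 = 367 growth rings formed after it.
Removing the 15 false growth rings leaves 367 − 15 = 352 true growth rings beyond the insect-defoliation signature.
The growth ring at the bark edge is 1903 CE, so the insect-defoliation signature dates to 1903 − 352 = 1551 CE.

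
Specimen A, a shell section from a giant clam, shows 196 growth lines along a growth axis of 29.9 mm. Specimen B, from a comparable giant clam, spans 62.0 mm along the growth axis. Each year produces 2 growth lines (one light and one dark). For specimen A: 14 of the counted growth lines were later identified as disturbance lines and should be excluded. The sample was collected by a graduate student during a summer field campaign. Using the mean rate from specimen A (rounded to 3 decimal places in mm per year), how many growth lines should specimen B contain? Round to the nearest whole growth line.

377 growth lines

Specimen A: adjusted count: 196 − 14 = 182 growth lines.
Specimen A: 182 growth lines at 2 per year is 182 / 2 = 91 years.
A: Mean rate = 29.9 mm / 91 years ≈ 0.329 mm/yr.
For B, 62.0 / 0.329 = 188.45 years; at 2 growth lines per year that is 188.45 × 2 ≈ 377 growth lines.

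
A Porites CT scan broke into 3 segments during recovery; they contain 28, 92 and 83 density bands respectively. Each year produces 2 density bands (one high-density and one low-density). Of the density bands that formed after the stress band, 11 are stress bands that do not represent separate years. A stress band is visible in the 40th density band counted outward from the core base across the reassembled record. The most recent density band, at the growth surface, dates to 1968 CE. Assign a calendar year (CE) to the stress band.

1892 CE

Total density bands = 28 + 92 + 83 = 203.
Between density band 40 and the growth surface there are 203 − 40 = 163 density bands.
Excluding 11 false density bands: 163 − 11 = 152.
152 density bands at 2 per year is 152 / 2 = 76 years.
The density band at the growth surface is 1968 CE, so the stress band dates to 1968 − 76 = 1892 CE.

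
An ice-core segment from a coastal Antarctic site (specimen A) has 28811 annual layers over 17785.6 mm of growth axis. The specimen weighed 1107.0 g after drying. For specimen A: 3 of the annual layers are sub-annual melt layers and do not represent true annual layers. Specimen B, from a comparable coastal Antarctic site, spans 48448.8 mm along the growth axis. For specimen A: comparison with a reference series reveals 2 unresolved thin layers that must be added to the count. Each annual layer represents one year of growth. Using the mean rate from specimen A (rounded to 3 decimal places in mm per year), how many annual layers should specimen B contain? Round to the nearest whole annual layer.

Specimen A: adjusted count: 28811 − 3 + 2 = 28810 annual layers.
A: Mean rate = 17785.6 mm / 28810 years ≈ 0.617 mm per year.
For B, 48448.8 / 0.617 = 78523.18 years ≈ 78523 annual layers.

78523 annual layers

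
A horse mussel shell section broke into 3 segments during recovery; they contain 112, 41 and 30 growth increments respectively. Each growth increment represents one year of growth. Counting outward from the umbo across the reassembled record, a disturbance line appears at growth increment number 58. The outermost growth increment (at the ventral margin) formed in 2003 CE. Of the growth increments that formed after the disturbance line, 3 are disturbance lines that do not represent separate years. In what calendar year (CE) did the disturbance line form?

1881 CE

Total growth increments = 112 + 41 + 30 = 183.
Between growth increment 58 and the ventral margin there are 183 − 58 = 125 growth increments.
Removing the 3 false growth increments leaves 125 − 3 = 122 true growth increments beyond the disturbance line.
2003 − 122 = 1881 CE.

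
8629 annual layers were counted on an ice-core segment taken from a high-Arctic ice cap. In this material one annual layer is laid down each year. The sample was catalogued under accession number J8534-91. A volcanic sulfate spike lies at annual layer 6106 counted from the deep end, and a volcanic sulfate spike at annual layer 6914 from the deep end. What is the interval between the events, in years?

808 years

The two markers are separated by 6914 − 6106 = 808 annual layers.
One annual layer per year makes the interval 808 years.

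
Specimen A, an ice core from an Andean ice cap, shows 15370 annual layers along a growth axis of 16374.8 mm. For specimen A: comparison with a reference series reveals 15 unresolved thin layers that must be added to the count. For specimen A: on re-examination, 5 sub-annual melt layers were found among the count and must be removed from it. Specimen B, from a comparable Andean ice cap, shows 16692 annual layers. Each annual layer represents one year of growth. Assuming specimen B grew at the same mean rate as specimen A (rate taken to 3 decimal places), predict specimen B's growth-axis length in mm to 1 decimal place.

17777.0 mm

Specimen A: true annual layer count = 15370 − 5 + 15 = 15380.
A: Extension rate ≈ 16374.8 / 15380 = 1.065 mm/yr.
B's length ≈ 1.065 × 16692 = 17777.0 mm.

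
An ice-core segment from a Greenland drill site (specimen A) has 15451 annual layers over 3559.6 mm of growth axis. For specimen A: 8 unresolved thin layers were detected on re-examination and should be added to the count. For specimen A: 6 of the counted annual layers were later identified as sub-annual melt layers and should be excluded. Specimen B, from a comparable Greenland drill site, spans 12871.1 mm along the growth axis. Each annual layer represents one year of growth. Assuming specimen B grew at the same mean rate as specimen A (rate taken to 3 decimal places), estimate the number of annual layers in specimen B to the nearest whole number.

Specimen A: true annual layer count = 15451 − 6 + 8 = 15453.
A: 3559.6 mm over 15453 years gives 3559.6 / 15453 ≈ 0.230 mm per year.
Specimen B: 12871.1 mm / 0.230 mm per year = 55961.30 years ≈ 55961 annual layers.

55961 annual layers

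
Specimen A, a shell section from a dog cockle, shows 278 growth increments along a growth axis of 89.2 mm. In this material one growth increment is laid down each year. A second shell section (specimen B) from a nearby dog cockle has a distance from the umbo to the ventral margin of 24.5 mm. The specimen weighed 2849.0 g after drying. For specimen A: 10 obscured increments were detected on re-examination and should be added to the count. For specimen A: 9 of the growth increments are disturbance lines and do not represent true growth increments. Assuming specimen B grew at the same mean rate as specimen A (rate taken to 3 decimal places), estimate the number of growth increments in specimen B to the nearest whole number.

77 growth increments

Specimen A: correcting the raw count gives 278 − 9 + 10 = 279 true growth increments.
A: 89.2 mm over 279 years gives 89.2 / 279 ≈ 0.320 mm per year.
Specimen B: 24.5 mm / 0.320 mm per year = 76.56 years ≈ 77 growth increments.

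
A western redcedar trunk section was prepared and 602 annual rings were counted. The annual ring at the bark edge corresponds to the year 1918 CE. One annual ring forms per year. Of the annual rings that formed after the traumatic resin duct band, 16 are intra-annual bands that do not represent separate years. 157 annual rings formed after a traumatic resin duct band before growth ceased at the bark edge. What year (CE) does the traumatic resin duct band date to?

There are 157 annual rings younger than the traumatic resin duct band.
157 − 16 false = 141 true annual rings after the traumatic resin duct band.
The annual ring at the bark edge is 1918 CE, so the traumatic resin duct band dates to 1918 − 141 = 1777 CE.

1777 CE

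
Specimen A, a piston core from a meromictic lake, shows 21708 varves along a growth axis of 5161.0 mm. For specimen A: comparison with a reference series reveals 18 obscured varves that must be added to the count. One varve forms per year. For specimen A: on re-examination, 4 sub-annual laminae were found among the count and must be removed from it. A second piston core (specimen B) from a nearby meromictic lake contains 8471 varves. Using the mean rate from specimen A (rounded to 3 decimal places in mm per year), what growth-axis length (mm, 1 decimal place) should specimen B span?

2016.1 mm

Specimen A: true varve count = 21708 − 4 + 18 = 21722.
A: 5161.0 mm over 21722 years gives 5161.0 / 21722 ≈ 0.238 mm/yr.
For B, 0.238 mm/year × 8471 years = 2016.1 mm.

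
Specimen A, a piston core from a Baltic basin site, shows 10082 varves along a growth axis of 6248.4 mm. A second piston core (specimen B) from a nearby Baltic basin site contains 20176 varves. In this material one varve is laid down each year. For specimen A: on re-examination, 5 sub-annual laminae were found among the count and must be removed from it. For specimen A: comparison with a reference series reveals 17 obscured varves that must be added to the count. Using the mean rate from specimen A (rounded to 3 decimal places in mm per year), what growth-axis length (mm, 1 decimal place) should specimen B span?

Specimen A: correcting the raw count gives 10082 − 5 + 17 = 10094 true varves.
A: Mean rate = 6248.4 mm / 10094 years ≈ 0.619 mm/year.
For B, 0.619 mm/year × 20176 years = 12488.9 mm.

12488.9 mm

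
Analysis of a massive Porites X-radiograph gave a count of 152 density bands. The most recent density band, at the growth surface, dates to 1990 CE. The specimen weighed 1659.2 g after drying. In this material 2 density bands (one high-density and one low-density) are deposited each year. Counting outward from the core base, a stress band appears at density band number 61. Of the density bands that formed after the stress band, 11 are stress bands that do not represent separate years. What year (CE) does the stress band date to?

1950 CE

The stress band sits at density band 61 from the core base, so 152 − 61 = 91 density bands formed after it.
Excluding 11 false density bands: 91 − 11 = 80.
With 2 density bands per year, 80 / 2 = 40 years.
Counting back 40 years from 1990 CE places the stress band in 1990 − 40 = 1950 CE.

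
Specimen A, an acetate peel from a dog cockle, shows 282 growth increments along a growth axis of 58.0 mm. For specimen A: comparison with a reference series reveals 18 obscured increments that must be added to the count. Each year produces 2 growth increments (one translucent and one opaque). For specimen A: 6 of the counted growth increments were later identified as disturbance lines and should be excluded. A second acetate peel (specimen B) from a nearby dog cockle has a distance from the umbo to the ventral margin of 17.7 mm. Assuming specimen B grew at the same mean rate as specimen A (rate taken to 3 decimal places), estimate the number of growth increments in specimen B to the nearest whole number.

90 growth increments

Specimen A: true growth increment count = 282 − 6 + 18 = 294.
Specimen A: 294 growth increments at 2 per year is 294 / 2 = 147 years.
A: Mean rate = 58.0 mm / 147 years ≈ 0.395 mm/year.
B spans 17.7 / 0.395 = 44.81 years; at 2 growth increments per year that is 44.81 × 2 ≈ 90 growth increments.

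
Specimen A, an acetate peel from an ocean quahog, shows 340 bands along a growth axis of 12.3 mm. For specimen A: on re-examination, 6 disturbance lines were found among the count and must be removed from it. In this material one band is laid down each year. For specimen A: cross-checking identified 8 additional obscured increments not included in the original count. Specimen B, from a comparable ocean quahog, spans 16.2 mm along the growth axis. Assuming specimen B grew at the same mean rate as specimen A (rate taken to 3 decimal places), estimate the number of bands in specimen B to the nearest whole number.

Specimen A: after corrections the count is 340 − 6 + 8 = 342 bands.
A: Mean rate = 12.3 mm / 342 years ≈ 0.036 mm per year.
B spans 16.2 / 0.036 = 450.00 years ≈ 450 bands.

450 bands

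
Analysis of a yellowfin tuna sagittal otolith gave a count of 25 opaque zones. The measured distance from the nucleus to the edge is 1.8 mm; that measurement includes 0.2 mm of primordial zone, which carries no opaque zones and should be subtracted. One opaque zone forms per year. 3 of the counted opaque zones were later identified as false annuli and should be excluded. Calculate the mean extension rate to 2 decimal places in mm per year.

True opaque zone count = 25 − 3 = 22.
Net length = 1.8 − 0.2 = 1.6 mm.
Extension rate ≈ 1.6 / 22 = 0.07 mm per year.

0.07 mm per year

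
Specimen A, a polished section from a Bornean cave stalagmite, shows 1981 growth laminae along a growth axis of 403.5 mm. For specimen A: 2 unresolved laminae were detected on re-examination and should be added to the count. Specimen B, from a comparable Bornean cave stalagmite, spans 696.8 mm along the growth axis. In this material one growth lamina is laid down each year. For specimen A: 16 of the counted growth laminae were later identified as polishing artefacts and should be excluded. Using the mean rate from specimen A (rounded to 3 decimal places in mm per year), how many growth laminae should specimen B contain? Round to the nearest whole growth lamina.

Specimen A: after corrections the count is 1981 − 16 + 2 = 1967 growth laminae.
A: 403.5 mm over 1967 years gives 403.5 / 1967 ≈ 0.205 mm per year.
Specimen B: 696.8 mm / 0.205 mm per year = 3399.02 years ≈ 3399 growth laminae.

3399 growth laminae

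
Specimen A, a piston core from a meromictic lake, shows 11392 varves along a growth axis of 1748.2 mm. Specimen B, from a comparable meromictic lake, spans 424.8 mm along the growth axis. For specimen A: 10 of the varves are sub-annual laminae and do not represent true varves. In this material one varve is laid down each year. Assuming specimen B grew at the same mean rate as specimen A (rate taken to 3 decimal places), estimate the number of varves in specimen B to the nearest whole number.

Specimen A: true varve count = 11392 − 10 = 11382.
A: Extension rate ≈ 1748.2 / 11382 = 0.154 mm per year.
Specimen B: 424.8 mm / 0.154 mm per year = 2758.44 years ≈ 2758 varves.

2758 varves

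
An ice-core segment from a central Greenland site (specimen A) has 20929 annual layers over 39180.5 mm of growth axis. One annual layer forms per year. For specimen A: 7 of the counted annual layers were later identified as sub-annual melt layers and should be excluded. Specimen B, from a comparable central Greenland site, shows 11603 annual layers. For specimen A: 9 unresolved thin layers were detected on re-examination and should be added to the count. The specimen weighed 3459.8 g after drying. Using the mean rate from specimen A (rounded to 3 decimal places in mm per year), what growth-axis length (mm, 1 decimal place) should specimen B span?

21720.8 mm

Specimen A: correcting the raw count gives 20929 − 7 + 9 = 20931 true annual layers.
A: 39180.5 mm over 20931 years gives 39180.5 / 20931 ≈ 1.872 mm/yr.
B's length ≈ 1.872 × 11603 = 21720.8 mm.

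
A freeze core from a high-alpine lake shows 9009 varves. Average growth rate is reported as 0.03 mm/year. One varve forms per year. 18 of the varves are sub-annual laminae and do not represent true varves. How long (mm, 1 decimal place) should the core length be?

269.7 mm

Adjusted count: 9009 − 18 = 8991 varves.
Predicted length = 0.03 mm/year × 8991 years = 269.7 mm.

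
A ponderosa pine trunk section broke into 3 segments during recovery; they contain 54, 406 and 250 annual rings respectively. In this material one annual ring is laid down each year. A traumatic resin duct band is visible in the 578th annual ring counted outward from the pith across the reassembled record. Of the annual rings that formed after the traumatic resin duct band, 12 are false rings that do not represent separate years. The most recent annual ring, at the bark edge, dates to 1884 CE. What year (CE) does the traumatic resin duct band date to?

1764 CE

Total annual rings = 54 + 406 + 250 = 710.
Between annual ring 578 and the bark edge there are 710 − 578 = 132 annual rings.
Excluding 12 false annual rings: 132 − 12 = 120.
Counting back 120 years from 1884 CE places the traumatic resin duct band in 1884 − 120 = 1764 CE.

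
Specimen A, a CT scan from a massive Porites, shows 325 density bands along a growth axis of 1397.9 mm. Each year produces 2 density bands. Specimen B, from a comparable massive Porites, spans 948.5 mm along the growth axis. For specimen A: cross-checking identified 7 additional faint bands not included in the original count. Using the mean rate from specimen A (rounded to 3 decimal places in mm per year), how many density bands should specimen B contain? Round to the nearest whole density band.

Specimen A: adjusted count: 325 + 7 = 332 density bands.
Specimen A: with 2 density bands per year, 332 / 2 = 166 years.
A: Mean rate = 1397.9 mm / 166 years ≈ 8.421 mm per year.
Specimen B: 948.5 mm / 8.421 mm per year = 112.64 years; at 2 density bands per year that is 112.64 × 2 ≈ 225 density bands.

225 density bands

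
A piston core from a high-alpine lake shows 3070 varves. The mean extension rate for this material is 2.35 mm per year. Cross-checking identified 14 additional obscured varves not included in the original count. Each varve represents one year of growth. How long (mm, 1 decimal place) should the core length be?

7247.4 mm

Adjusted count: 3070 + 14 = 3084 varves.
Predicted length = 2.35 mm/year × 3084 years = 7247.4 mm.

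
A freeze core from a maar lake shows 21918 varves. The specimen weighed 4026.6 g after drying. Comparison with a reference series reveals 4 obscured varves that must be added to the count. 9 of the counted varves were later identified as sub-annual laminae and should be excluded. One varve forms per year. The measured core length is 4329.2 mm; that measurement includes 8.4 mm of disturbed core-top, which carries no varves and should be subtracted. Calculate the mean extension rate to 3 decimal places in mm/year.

0.197 mm/year

Correcting the raw count gives 21918 − 9 + 4 = 21913 true varves.
Removing the 8.4 mm offcut leaves 4329.2 − 8.4 = 4320.8 mm.
Extension rate ≈ 4320.8 / 21913 = 0.197 mm/year.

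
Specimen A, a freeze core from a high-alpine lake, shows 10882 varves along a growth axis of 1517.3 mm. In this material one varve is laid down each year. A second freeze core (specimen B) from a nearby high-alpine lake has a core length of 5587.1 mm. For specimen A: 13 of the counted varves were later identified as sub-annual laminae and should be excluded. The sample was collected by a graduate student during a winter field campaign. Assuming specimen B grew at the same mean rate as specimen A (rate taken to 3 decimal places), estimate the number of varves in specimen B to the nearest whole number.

39908 varves

Specimen A: correcting the raw count gives 10882 − 13 = 10869 true varves.
A: Mean rate = 1517.3 mm / 10869 years ≈ 0.140 mm per year.
B spans 5587.1 / 0.140 = 39907.86 years ≈ 39908 varves.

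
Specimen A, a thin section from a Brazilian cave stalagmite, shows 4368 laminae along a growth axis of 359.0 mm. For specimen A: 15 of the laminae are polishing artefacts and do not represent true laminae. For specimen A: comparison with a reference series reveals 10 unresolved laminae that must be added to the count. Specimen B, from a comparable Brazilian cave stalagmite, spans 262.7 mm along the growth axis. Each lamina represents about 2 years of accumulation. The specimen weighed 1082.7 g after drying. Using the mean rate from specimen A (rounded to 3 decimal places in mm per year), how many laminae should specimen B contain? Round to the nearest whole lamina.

3204 laminae

Specimen A: after corrections the count is 4368 − 15 + 10 = 4363 laminae.
Specimen A: multiplying by 2 years per lamina: 4363 × 2 = 8726 years.
A: Mean rate = 359.0 mm / 8726 years ≈ 0.041 mm/yr.
Specimen B: 262.7 mm / 0.041 mm per year = 6407.32 years; at 2 years per lamina that is 6407.32 / 2 ≈ 3204 laminae.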